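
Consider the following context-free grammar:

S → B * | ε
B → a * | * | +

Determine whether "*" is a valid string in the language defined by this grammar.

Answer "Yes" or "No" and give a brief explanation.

No - no valid derivation exists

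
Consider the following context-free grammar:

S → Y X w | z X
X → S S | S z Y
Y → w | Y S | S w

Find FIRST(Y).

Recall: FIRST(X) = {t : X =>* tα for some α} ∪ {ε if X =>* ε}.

We compute FIRST(Y) using the standard algorithm.
FIRST(S) = {w, z}
FIRST(X) = {w, z}
FIRST(Y) = {w, z}
Therefore, FIRST(Y) = {w, z}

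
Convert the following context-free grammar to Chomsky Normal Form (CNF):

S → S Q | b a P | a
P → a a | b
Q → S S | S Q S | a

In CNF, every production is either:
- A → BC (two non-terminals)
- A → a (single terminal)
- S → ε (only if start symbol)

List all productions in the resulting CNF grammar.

TB → b; TA → a; S → a; P → b; Q → a; S → S Q; S → TB X0; X0 → TA P; P → TA TA; Q → S S; Q → S X1; X1 → Q S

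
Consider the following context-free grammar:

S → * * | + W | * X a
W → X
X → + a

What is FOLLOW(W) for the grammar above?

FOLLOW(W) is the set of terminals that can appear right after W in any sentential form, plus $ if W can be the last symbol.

We compute FOLLOW(W) using the standard algorithm.
FOLLOW(S) starts with {$}.
FIRST(S) = {*, +}
FIRST(W) = {+}
FIRST(X) = {+}
FOLLOW(S) = {$}
FOLLOW(W) = {$}
FOLLOW(X) = {$, a}
Therefore, FOLLOW(W) = {$}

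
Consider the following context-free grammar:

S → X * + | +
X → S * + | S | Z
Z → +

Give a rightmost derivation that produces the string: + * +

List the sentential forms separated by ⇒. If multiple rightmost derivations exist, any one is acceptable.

S ⇒ X * + ⇒ S * + ⇒ + * +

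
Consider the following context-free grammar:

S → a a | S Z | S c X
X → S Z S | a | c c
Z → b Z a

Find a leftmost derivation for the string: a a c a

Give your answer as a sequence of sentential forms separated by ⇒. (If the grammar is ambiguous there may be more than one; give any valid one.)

S ⇒ S c X ⇒ a a c X ⇒ a a c a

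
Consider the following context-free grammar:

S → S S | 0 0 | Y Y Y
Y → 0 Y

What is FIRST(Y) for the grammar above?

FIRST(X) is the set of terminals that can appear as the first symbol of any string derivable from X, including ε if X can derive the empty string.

We compute FIRST(Y) using the standard algorithm.
FIRST(S) = {0}
FIRST(Y) = {0}
Therefore, FIRST(Y) = {0}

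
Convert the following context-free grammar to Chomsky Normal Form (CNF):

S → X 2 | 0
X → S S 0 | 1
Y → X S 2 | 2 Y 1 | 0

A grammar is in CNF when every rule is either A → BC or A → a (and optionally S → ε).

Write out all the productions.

T2 → 2; S → 0; T0 → 0; X → 1; T1 → 1; Y → 0; S → X T2; X → S X0; X0 → S T0; Y → X X1; X1 → S T2; Y → T2 X2; X2 → Y T1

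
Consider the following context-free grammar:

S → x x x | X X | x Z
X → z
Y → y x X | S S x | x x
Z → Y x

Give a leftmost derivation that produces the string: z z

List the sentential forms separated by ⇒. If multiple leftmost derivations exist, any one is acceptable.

S ⇒ X X ⇒ z X ⇒ z z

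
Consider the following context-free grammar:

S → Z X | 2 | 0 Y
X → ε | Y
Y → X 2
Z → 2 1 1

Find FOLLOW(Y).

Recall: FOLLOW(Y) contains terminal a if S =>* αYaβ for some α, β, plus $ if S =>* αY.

We compute FOLLOW(Y) using the standard algorithm.
FOLLOW(S) starts with {$}.
FIRST(S) = {0, 2}
FIRST(X) = {2, ε}
FIRST(Y) = {2}
FIRST(Z) = {2}
FOLLOW(S) = {$}
FOLLOW(X) = {$, 2}
FOLLOW(Y) = {$, 2}
FOLLOW(Z) = {$, 2}
Therefore, FOLLOW(Y) = {$, 2}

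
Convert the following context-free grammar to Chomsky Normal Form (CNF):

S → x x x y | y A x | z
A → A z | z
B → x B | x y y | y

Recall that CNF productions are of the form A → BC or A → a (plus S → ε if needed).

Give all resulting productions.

TX → x; TY → y; S → z; TZ → z; A → z; B → y; S → TX X0; X0 → TX X1; X1 → TX TY; S → TY X2; X2 → A TX; A → A TZ; B → TX B; B → TX X3; X3 → TY TY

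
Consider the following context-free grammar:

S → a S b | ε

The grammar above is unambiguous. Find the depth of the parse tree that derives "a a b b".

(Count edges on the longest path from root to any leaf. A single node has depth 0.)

3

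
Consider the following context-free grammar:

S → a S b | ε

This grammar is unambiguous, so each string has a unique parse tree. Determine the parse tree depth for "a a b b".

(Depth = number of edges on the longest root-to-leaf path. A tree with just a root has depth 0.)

3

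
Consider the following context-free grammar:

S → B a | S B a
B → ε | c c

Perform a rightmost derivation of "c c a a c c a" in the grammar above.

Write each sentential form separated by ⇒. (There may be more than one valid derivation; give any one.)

S ⇒ S B a ⇒ S c c a ⇒ S B a c c a ⇒ S a c c a ⇒ B a a c c a ⇒ c c a a c c a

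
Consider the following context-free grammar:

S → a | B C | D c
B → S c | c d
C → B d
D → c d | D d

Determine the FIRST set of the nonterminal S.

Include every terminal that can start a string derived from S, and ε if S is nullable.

We compute FIRST(S) using the standard algorithm.
FIRST(B) = {a, c}
FIRST(C) = {a, c}
FIRST(D) = {c}
FIRST(S) = {a, c}
Therefore, FIRST(S) = {a, c}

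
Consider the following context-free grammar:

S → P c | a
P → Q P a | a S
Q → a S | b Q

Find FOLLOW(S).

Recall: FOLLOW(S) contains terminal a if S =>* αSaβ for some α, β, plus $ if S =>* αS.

We compute FOLLOW(S) using the standard algorithm.
FOLLOW(S) starts with {$}.
FIRST(P) = {a, b}
FIRST(Q) = {a, b}
FIRST(S) = {a, b}
FOLLOW(P) = {a, c}
FOLLOW(Q) = {a, b}
FOLLOW(S) = {$, a, b, c}
Therefore, FOLLOW(S) = {$, a, b, c}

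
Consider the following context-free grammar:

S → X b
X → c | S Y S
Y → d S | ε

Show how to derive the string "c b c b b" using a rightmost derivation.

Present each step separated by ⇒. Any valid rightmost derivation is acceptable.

S ⇒ X b ⇒ S Y S b ⇒ S Y X b b ⇒ S Y c b b ⇒ S c b b ⇒ X b c b b ⇒ c b c b b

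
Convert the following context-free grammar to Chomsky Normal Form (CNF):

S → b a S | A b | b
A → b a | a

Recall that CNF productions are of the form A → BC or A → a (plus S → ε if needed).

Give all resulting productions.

TB → b; TA → a; S → b; A → a; S → TB X0; X0 → TA S; S → A TB; A → TB TA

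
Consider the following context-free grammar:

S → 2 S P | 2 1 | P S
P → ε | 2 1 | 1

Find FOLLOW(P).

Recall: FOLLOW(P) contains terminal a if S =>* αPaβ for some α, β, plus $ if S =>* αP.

We compute FOLLOW(P) using the standard algorithm.
FOLLOW(S) starts with {$}.
FIRST(P) = {1, 2, ε}
FIRST(S) = {1, 2}
FOLLOW(P) = {$, 1, 2}
FOLLOW(S) = {$, 1, 2}
Therefore, FOLLOW(P) = {$, 1, 2}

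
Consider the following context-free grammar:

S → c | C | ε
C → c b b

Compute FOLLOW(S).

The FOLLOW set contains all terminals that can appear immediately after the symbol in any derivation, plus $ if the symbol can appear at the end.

We compute FOLLOW(S) using the standard algorithm.
FOLLOW(S) starts with {$}.
FIRST(C) = {c}
FIRST(S) = {c, ε}
FOLLOW(C) = {$}
FOLLOW(S) = {$}
Therefore, FOLLOW(S) = {$}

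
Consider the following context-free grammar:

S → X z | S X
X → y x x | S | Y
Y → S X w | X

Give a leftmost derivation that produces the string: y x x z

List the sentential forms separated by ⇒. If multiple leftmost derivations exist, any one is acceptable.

S ⇒ X z ⇒ Y z ⇒ X z ⇒ y x x z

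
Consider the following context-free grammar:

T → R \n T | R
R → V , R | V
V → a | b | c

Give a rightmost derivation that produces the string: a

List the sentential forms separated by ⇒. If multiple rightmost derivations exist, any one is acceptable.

T ⇒ R ⇒ V ⇒ a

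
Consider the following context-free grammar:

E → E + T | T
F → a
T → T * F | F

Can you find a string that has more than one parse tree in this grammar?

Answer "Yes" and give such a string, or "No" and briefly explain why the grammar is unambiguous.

No - the grammar is unambiguous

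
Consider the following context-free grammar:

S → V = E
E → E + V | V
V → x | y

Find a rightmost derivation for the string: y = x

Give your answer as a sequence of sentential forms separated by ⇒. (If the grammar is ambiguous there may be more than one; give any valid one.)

S ⇒ V = E ⇒ V = V ⇒ V = x ⇒ y = x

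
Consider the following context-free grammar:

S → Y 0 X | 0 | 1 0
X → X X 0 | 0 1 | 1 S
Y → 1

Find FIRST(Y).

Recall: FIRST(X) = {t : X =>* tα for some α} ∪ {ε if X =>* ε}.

We compute FIRST(Y) using the standard algorithm.
FIRST(S) = {0, 1}
FIRST(X) = {0, 1}
FIRST(Y) = {1}
Therefore, FIRST(Y) = {1}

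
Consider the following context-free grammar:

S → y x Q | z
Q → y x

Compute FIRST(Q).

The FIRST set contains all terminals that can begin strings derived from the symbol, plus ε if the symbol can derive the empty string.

We compute FIRST(Q) using the standard algorithm.
FIRST(Q) = {y}
FIRST(S) = {y, z}
Therefore, FIRST(Q) = {y}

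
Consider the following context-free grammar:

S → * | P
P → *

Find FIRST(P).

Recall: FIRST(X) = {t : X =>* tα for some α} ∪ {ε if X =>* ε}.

We compute FIRST(P) using the standard algorithm.
FIRST(P) = {*}
FIRST(S) = {*}
Therefore, FIRST(P) = {*}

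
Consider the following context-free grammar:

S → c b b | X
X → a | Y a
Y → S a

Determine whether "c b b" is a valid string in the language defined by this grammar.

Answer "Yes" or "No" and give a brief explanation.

Yes - a valid derivation exists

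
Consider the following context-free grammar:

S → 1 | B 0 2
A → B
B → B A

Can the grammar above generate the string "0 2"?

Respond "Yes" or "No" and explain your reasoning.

No - no valid derivation exists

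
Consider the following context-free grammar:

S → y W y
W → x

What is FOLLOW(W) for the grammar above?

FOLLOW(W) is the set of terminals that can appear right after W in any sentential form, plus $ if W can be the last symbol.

We compute FOLLOW(W) using the standard algorithm.
FOLLOW(S) starts with {$}.
FIRST(S) = {y}
FIRST(W) = {x}
FOLLOW(S) = {$}
FOLLOW(W) = {y}
Therefore, FOLLOW(W) = {y}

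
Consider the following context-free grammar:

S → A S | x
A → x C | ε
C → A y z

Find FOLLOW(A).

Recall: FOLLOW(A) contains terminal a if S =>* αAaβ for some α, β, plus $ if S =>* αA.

We compute FOLLOW(A) using the standard algorithm.
FOLLOW(S) starts with {$}.
FIRST(A) = {x, ε}
FIRST(C) = {x, y}
FIRST(S) = {x}
FOLLOW(A) = {x, y}
FOLLOW(C) = {x, y}
FOLLOW(S) = {$}
Therefore, FOLLOW(A) = {x, y}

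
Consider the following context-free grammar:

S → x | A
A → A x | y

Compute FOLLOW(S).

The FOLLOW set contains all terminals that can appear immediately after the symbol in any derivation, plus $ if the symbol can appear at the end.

We compute FOLLOW(S) using the standard algorithm.
FOLLOW(S) starts with {$}.
FIRST(A) = {y}
FIRST(S) = {x, y}
FOLLOW(A) = {$, x}
FOLLOW(S) = {$}
Therefore, FOLLOW(S) = {$}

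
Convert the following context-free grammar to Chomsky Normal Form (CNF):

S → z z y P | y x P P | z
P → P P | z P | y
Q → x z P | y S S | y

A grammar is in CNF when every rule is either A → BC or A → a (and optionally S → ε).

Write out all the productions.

TZ → z; TY → y; TX → x; S → z; P → y; Q → y; S → TZ X0; X0 → TZ X1; X1 → TY P; S → TY X2; X2 → TX X3; X3 → P P; P → P P; P → TZ P; Q → TX X4; X4 → TZ P; Q → TY X5; X5 → S S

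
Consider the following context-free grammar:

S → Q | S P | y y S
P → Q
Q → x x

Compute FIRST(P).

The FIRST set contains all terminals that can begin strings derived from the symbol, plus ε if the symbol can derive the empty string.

We compute FIRST(P) using the standard algorithm.
FIRST(P) = {x}
FIRST(Q) = {x}
FIRST(S) = {x, y}
Therefore, FIRST(P) = {x}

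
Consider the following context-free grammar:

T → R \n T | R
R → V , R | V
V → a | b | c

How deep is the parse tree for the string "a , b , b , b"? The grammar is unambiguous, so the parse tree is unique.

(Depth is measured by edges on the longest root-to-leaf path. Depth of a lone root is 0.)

6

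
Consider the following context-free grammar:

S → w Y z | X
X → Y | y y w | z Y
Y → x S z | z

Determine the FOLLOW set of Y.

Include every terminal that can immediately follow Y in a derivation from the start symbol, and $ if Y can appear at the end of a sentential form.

We compute FOLLOW(Y) using the standard algorithm.
FOLLOW(S) starts with {$}.
FIRST(S) = {w, x, y, z}
FIRST(X) = {x, y, z}
FIRST(Y) = {x, z}
FOLLOW(S) = {$, z}
FOLLOW(X) = {$, z}
FOLLOW(Y) = {$, z}
Therefore, FOLLOW(Y) = {$, z}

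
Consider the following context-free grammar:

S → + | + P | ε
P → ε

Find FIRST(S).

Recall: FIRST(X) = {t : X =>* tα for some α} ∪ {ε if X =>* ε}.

We compute FIRST(S) using the standard algorithm.
FIRST(P) = {ε}
FIRST(S) = {+, ε}
Therefore, FIRST(S) = {+, ε}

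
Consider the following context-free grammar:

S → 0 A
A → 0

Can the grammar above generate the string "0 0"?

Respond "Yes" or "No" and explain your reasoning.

Yes - a valid derivation exists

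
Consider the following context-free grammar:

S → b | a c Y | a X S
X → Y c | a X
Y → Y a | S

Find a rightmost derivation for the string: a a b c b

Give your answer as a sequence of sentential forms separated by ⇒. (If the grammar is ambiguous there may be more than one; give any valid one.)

S ⇒ a X S ⇒ a X b ⇒ a a X b ⇒ a a Y c b ⇒ a a S c b ⇒ a a b c b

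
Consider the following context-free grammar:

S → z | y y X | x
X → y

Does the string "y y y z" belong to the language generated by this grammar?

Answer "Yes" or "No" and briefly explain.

No - no valid derivation exists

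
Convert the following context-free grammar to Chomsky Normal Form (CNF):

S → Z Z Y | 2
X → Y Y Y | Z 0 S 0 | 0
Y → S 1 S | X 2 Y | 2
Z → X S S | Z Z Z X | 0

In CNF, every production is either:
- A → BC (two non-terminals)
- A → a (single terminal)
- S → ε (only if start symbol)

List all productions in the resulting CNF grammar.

S → 2; T0 → 0; X → 0; T1 → 1; T2 → 2; Y → 2; Z → 0; S → Z X0; X0 → Z Y; X → Y X1; X1 → Y Y; X → Z X2; X2 → T0 X3; X3 → S T0; Y → S X4; X4 → T1 S; Y → X X5; X5 → T2 Y; Z → X X6; X6 → S S; Z → Z X7; X7 → Z X8; X8 → Z X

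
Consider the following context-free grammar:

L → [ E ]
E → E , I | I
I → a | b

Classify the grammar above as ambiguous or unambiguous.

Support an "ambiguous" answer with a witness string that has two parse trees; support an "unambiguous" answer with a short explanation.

Unambiguous - every string in the language has a unique parse tree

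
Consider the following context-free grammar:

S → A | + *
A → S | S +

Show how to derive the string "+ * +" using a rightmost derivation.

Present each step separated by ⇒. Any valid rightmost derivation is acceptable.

S ⇒ A ⇒ S + ⇒ + * +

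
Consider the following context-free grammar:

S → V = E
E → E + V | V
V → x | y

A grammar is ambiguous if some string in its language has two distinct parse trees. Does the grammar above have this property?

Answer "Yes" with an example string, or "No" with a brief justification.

No - the grammar is unambiguous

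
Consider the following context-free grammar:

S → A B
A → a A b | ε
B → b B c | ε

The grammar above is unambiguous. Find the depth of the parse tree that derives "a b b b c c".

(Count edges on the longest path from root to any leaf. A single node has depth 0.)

4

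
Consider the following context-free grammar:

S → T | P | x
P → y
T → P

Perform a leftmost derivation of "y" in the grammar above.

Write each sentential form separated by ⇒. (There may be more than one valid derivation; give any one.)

S ⇒ T ⇒ P ⇒ y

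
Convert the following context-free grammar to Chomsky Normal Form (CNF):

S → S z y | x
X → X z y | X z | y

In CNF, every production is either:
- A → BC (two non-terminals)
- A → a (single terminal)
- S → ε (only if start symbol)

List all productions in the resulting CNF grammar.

TZ → z; TY → y; S → x; X → y; S → S X0; X0 → TZ TY; X → X X1; X1 → TZ TY; X → X TZ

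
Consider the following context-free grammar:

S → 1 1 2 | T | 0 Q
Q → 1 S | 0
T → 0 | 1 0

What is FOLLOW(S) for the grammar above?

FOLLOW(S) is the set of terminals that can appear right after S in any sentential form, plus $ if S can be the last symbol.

We compute FOLLOW(S) using the standard algorithm.
FOLLOW(S) starts with {$}.
FIRST(Q) = {0, 1}
FIRST(S) = {0, 1}
FIRST(T) = {0, 1}
FOLLOW(Q) = {$}
FOLLOW(S) = {$}
FOLLOW(T) = {$}
Therefore, FOLLOW(S) = {$}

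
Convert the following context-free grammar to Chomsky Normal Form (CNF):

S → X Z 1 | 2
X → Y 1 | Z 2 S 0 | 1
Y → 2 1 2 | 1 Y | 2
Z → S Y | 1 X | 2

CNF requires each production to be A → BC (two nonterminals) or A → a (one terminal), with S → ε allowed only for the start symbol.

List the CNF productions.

T1 → 1; S → 2; T2 → 2; T0 → 0; X → 1; Y → 2; Z → 2; S → X X0; X0 → Z T1; X → Y T1; X → Z X1; X1 → T2 X2; X2 → S T0; Y → T2 X3; X3 → T1 T2; Y → T1 Y; Z → S Y; Z → T1 X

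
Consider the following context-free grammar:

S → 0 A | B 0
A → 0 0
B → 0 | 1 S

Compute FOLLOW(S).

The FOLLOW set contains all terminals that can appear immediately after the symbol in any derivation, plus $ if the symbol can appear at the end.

We compute FOLLOW(S) using the standard algorithm.
FOLLOW(S) starts with {$}.
FIRST(A) = {0}
FIRST(B) = {0, 1}
FIRST(S) = {0, 1}
FOLLOW(A) = {$, 0}
FOLLOW(B) = {0}
FOLLOW(S) = {$, 0}
Therefore, FOLLOW(S) = {$, 0}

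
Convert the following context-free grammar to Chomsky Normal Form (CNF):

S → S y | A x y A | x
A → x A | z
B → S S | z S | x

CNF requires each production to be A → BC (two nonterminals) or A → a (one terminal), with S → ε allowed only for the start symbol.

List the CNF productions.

TY → y; TX → x; S → x; A → z; TZ → z; B → x; S → S TY; S → A X0; X0 → TX X1; X1 → TY A; A → TX A; B → S S; B → TZ S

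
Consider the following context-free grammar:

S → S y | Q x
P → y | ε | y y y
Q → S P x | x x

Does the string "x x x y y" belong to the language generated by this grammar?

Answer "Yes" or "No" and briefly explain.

Yes - a valid derivation exists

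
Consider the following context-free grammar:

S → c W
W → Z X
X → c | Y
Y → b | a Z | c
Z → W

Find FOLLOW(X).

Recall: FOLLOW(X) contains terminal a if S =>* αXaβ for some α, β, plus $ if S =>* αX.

We compute FOLLOW(X) using the standard algorithm.
FOLLOW(S) starts with {$}.
FIRST(S) = {c}
FIRST(W) = {}
FIRST(X) = {a, b, c}
FIRST(Y) = {a, b, c}
FIRST(Z) = {}
FOLLOW(S) = {$}
FOLLOW(W) = {$, a, b, c}
FOLLOW(X) = {$, a, b, c}
FOLLOW(Y) = {$, a, b, c}
FOLLOW(Z) = {$, a, b, c}
Therefore, FOLLOW(X) = {$, a, b, c}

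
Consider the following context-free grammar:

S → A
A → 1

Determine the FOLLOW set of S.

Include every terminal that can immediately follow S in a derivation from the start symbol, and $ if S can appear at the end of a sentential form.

We compute FOLLOW(S) using the standard algorithm.
FOLLOW(S) starts with {$}.
FIRST(A) = {1}
FIRST(S) = {1}
FOLLOW(A) = {$}
FOLLOW(S) = {$}
Therefore, FOLLOW(S) = {$}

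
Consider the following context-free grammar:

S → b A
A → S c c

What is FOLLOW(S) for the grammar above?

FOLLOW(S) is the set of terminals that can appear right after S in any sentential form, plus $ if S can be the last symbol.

We compute FOLLOW(S) using the standard algorithm.
FOLLOW(S) starts with {$}.
FIRST(A) = {b}
FIRST(S) = {b}
FOLLOW(A) = {$, c}
FOLLOW(S) = {$, c}
Therefore, FOLLOW(S) = {$, c}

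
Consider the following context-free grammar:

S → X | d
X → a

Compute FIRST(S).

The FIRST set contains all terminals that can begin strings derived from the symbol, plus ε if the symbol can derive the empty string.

We compute FIRST(S) using the standard algorithm.
FIRST(S) = {a, d}
FIRST(X) = {a}
Therefore, FIRST(S) = {a, d}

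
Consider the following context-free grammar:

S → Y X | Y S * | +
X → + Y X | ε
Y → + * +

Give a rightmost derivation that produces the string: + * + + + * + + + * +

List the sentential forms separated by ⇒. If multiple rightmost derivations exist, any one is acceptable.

S ⇒ Y X ⇒ Y + Y X ⇒ Y + Y + Y X ⇒ Y + Y + Y ⇒ Y + Y + + * + ⇒ Y + + * + + + * + ⇒ + * + + + * + + + * +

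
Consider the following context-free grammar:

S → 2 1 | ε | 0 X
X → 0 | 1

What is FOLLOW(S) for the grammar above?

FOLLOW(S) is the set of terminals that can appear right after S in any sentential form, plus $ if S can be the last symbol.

We compute FOLLOW(S) using the standard algorithm.
FOLLOW(S) starts with {$}.
FIRST(S) = {0, 2, ε}
FIRST(X) = {0, 1}
FOLLOW(S) = {$}
FOLLOW(X) = {$}
Therefore, FOLLOW(S) = {$}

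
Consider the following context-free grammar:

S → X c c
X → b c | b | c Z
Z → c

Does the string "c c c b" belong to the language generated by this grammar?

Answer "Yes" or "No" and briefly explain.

No - no valid derivation exists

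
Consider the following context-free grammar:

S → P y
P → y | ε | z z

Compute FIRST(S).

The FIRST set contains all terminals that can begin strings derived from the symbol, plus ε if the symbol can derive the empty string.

We compute FIRST(S) using the standard algorithm.
FIRST(P) = {y, z, ε}
FIRST(S) = {y, z}
Therefore, FIRST(S) = {y, z}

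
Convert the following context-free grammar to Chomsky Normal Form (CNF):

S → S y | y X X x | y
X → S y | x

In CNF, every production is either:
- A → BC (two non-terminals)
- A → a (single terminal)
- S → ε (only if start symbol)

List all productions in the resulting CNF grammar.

TY → y; TX → x; S → y; X → x; S → S TY; S → TY X0; X0 → X X1; X1 → X TX; X → S TY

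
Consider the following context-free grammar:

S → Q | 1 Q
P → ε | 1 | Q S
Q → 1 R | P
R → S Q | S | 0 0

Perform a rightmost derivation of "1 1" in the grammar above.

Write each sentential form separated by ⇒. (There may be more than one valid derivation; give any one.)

S ⇒ 1 Q ⇒ 1 P ⇒ 1 1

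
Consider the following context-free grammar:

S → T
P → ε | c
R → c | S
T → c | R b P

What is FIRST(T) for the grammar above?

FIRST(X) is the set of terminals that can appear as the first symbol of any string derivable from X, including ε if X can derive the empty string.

We compute FIRST(T) using the standard algorithm.
FIRST(P) = {c, ε}
FIRST(R) = {c}
FIRST(S) = {c}
FIRST(T) = {c}
Therefore, FIRST(T) = {c}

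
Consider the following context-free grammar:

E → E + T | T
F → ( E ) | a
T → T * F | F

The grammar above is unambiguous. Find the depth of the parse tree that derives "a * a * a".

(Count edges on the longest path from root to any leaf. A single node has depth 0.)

5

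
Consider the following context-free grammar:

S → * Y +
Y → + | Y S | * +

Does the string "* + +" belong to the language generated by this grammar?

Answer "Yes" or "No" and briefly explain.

Yes - a valid derivation exists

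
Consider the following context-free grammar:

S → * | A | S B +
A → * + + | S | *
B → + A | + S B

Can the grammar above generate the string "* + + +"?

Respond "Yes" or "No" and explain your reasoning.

No - no valid derivation exists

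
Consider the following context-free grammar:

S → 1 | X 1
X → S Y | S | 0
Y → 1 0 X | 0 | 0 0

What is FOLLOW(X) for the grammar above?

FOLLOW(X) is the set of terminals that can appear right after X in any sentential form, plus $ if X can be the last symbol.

We compute FOLLOW(X) using the standard algorithm.
FOLLOW(S) starts with {$}.
FIRST(S) = {0, 1}
FIRST(X) = {0, 1}
FIRST(Y) = {0, 1}
FOLLOW(S) = {$, 0, 1}
FOLLOW(X) = {1}
FOLLOW(Y) = {1}
Therefore, FOLLOW(X) = {1}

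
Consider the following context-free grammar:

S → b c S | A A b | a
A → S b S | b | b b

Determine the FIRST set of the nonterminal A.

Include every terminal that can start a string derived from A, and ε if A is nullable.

We compute FIRST(A) using the standard algorithm.
FIRST(A) = {a, b}
FIRST(S) = {a, b}
Therefore, FIRST(A) = {a, b}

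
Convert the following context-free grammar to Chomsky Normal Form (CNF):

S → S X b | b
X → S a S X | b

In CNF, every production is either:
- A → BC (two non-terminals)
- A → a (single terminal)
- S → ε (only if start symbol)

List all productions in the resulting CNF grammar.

TB → b; S → b; TA → a; X → b; S → S X0; X0 → X TB; X → S X1; X1 → TA X2; X2 → S X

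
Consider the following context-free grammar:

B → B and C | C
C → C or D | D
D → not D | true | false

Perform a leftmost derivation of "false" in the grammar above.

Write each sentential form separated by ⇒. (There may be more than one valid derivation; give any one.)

B ⇒ C ⇒ D ⇒ false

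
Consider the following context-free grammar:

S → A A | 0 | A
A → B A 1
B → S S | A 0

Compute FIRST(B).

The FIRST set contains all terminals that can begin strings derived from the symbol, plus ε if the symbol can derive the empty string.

We compute FIRST(B) using the standard algorithm.
FIRST(A) = {0}
FIRST(B) = {0}
FIRST(S) = {0}
Therefore, FIRST(B) = {0}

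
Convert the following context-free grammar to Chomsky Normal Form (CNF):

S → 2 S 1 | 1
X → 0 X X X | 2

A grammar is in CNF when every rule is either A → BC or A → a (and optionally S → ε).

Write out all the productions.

T2 → 2; T1 → 1; S → 1; T0 → 0; X → 2; S → T2 X0; X0 → S T1; X → T0 X1; X1 → X X2; X2 → X X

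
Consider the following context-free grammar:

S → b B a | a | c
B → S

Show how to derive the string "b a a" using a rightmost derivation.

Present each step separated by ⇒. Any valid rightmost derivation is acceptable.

S ⇒ b B a ⇒ b S a ⇒ b a a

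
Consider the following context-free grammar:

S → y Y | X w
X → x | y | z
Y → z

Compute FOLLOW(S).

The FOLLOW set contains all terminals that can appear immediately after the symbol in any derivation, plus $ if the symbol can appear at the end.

We compute FOLLOW(S) using the standard algorithm.
FOLLOW(S) starts with {$}.
FIRST(S) = {x, y, z}
FIRST(X) = {x, y, z}
FIRST(Y) = {z}
FOLLOW(S) = {$}
FOLLOW(X) = {w}
FOLLOW(Y) = {$}
Therefore, FOLLOW(S) = {$}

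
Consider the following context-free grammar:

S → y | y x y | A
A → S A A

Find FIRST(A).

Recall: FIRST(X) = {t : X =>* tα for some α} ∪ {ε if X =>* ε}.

We compute FIRST(A) using the standard algorithm.
FIRST(A) = {y}
FIRST(S) = {y}
Therefore, FIRST(A) = {y}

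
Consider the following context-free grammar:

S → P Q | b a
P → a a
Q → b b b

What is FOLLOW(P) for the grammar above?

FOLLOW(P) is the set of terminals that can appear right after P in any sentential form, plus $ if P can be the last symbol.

We compute FOLLOW(P) using the standard algorithm.
FOLLOW(S) starts with {$}.
FIRST(P) = {a}
FIRST(Q) = {b}
FIRST(S) = {a, b}
FOLLOW(P) = {b}
FOLLOW(Q) = {$}
FOLLOW(S) = {$}
Therefore, FOLLOW(P) = {b}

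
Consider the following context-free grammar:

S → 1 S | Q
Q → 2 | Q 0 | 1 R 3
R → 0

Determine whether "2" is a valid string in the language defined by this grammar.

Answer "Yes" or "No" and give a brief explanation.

Yes - a valid derivation exists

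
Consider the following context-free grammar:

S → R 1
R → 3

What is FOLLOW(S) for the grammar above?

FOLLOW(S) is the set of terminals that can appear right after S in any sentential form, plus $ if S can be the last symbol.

We compute FOLLOW(S) using the standard algorithm.
FOLLOW(S) starts with {$}.
FIRST(R) = {3}
FIRST(S) = {3}
FOLLOW(R) = {1}
FOLLOW(S) = {$}
Therefore, FOLLOW(S) = {$}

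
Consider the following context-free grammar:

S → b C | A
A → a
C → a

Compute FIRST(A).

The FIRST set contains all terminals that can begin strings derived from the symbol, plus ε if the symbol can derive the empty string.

We compute FIRST(A) using the standard algorithm.
FIRST(A) = {a}
FIRST(C) = {a}
FIRST(S) = {a, b}
Therefore, FIRST(A) = {a}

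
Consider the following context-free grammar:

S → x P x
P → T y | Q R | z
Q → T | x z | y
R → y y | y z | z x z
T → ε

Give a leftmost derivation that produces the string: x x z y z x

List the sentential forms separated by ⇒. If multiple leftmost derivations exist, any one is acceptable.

S ⇒ x P x ⇒ x Q R x ⇒ x x z R x ⇒ x x z y z x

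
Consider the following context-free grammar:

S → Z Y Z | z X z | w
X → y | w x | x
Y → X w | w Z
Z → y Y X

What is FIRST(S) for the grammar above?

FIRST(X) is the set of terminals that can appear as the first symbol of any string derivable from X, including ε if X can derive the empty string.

We compute FIRST(S) using the standard algorithm.
FIRST(S) = {w, y, z}
FIRST(X) = {w, x, y}
FIRST(Y) = {w, x, y}
FIRST(Z) = {y}
Therefore, FIRST(S) = {w, y, z}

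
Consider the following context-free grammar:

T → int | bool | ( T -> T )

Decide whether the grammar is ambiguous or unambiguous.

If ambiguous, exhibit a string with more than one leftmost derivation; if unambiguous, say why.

Unambiguous - every string in the language has a unique leftmost derivation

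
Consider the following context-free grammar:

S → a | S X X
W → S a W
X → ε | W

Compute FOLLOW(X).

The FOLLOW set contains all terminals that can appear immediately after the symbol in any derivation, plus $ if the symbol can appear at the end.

We compute FOLLOW(X) using the standard algorithm.
FOLLOW(S) starts with {$}.
FIRST(S) = {a}
FIRST(W) = {a}
FIRST(X) = {a, ε}
FOLLOW(S) = {$, a}
FOLLOW(W) = {$, a}
FOLLOW(X) = {$, a}
Therefore, FOLLOW(X) = {$, a}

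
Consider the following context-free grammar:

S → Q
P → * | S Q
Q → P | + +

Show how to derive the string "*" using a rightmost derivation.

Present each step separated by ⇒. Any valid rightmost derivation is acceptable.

S ⇒ Q ⇒ P ⇒ *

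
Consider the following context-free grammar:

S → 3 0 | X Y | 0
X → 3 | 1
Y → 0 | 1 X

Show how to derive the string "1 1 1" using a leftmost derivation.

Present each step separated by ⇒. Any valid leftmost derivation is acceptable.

S ⇒ X Y ⇒ 1 Y ⇒ 1 1 X ⇒ 1 1 1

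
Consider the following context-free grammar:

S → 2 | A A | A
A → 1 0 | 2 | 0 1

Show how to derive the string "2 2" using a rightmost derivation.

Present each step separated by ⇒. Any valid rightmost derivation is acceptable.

S ⇒ A A ⇒ A 2 ⇒ 2 2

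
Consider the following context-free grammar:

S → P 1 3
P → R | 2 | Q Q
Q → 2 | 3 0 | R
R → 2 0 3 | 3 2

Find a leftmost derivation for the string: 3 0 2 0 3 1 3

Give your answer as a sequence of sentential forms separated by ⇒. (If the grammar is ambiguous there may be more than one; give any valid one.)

S ⇒ P 1 3 ⇒ Q Q 1 3 ⇒ 3 0 Q 1 3 ⇒ 3 0 R 1 3 ⇒ 3 0 2 0 3 1 3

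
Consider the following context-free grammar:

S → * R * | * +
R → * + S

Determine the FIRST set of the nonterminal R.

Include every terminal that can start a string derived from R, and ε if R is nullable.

We compute FIRST(R) using the standard algorithm.
FIRST(R) = {*}
FIRST(S) = {*}
Therefore, FIRST(R) = {*}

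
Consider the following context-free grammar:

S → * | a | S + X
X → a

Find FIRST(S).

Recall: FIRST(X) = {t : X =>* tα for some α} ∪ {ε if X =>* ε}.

We compute FIRST(S) using the standard algorithm.
FIRST(S) = {*, a}
FIRST(X) = {a}
Therefore, FIRST(S) = {*, a}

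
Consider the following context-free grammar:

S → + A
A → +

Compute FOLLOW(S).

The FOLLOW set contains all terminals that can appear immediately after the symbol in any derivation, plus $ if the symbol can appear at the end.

We compute FOLLOW(S) using the standard algorithm.
FOLLOW(S) starts with {$}.
FIRST(A) = {+}
FIRST(S) = {+}
FOLLOW(A) = {$}
FOLLOW(S) = {$}
Therefore, FOLLOW(S) = {$}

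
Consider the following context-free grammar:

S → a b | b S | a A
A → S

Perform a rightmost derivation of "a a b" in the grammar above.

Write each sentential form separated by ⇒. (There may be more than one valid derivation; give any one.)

S ⇒ a A ⇒ a S ⇒ a a b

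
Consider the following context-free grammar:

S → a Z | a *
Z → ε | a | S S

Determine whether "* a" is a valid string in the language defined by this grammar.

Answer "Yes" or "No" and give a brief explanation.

No - no valid derivation exists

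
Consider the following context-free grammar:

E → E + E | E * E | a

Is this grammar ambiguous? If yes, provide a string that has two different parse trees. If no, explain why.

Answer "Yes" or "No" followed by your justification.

Yes - the string 'a + a + a * a * a' has two distinct leftmost derivations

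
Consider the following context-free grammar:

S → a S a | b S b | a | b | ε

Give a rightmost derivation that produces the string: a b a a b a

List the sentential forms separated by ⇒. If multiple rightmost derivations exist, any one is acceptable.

S ⇒ a S a ⇒ a b S b a ⇒ a b a S a b a ⇒ a b a a b a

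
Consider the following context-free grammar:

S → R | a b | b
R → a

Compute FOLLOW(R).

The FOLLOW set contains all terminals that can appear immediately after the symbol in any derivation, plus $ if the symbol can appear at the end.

We compute FOLLOW(R) using the standard algorithm.
FOLLOW(S) starts with {$}.
FIRST(R) = {a}
FIRST(S) = {a, b}
FOLLOW(R) = {$}
FOLLOW(S) = {$}
Therefore, FOLLOW(R) = {$}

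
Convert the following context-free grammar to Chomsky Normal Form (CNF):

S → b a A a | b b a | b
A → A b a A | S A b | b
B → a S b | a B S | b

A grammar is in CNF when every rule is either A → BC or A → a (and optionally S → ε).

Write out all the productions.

TB → b; TA → a; S → b; A → b; B → b; S → TB X0; X0 → TA X1; X1 → A TA; S → TB X2; X2 → TB TA; A → A X3; X3 → TB X4; X4 → TA A; A → S X5; X5 → A TB; B → TA X6; X6 → S TB; B → TA X7; X7 → B S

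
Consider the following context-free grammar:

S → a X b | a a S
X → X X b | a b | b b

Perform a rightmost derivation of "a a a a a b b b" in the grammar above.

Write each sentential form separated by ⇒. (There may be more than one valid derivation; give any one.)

S ⇒ a a S ⇒ a a a a S ⇒ a a a a a X b ⇒ a a a a a b b b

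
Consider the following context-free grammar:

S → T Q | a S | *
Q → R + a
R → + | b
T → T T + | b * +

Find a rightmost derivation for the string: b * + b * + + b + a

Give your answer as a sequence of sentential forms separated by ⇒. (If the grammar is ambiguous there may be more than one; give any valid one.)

S ⇒ T Q ⇒ T R + a ⇒ T b + a ⇒ T T + b + a ⇒ T b * + + b + a ⇒ b * + b * + + b + a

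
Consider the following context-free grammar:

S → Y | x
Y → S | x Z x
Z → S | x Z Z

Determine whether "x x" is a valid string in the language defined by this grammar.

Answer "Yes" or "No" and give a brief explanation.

No - no valid derivation exists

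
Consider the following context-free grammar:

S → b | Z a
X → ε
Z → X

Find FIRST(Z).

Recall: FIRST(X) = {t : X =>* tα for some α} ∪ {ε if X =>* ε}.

We compute FIRST(Z) using the standard algorithm.
FIRST(S) = {a, b}
FIRST(X) = {ε}
FIRST(Z) = {ε}
Therefore, FIRST(Z) = {ε}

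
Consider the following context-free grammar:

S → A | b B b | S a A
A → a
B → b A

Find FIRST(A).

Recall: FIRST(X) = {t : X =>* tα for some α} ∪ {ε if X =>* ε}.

We compute FIRST(A) using the standard algorithm.
FIRST(A) = {a}
FIRST(B) = {b}
FIRST(S) = {a, b}
Therefore, FIRST(A) = {a}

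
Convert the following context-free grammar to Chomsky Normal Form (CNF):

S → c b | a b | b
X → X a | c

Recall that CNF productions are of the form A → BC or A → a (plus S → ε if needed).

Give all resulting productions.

TC → c; TB → b; TA → a; S → b; X → c; S → TC TB; S → TA TB; X → X TA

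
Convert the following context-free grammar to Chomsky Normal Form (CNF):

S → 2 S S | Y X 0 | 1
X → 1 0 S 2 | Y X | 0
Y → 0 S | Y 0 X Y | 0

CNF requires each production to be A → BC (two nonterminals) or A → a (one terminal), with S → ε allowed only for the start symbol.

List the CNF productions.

T2 → 2; T0 → 0; S → 1; T1 → 1; X → 0; Y → 0; S → T2 X0; X0 → S S; S → Y X1; X1 → X T0; X → T1 X2; X2 → T0 X3; X3 → S T2; X → Y X; Y → T0 S; Y → Y X4; X4 → T0 X5; X5 → X Y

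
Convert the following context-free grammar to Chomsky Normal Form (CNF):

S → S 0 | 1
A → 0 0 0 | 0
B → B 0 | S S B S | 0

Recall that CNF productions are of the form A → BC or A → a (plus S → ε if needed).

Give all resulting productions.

T0 → 0; S → 1; A → 0; B → 0; S → S T0; A → T0 X0; X0 → T0 T0; B → B T0; B → S X1; X1 → S X2; X2 → B S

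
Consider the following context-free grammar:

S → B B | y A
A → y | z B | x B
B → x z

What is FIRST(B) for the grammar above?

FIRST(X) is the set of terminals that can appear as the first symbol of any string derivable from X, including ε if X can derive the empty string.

We compute FIRST(B) using the standard algorithm.
FIRST(A) = {x, y, z}
FIRST(B) = {x}
FIRST(S) = {x, y}
Therefore, FIRST(B) = {x}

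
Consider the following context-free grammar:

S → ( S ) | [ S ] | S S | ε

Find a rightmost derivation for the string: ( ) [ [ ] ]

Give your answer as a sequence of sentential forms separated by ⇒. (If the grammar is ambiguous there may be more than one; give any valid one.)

S ⇒ S S ⇒ S [ S ] ⇒ S [ [ S ] ] ⇒ S [ [ ] ] ⇒ ( S ) [ [ ] ] ⇒ ( ) [ [ ] ]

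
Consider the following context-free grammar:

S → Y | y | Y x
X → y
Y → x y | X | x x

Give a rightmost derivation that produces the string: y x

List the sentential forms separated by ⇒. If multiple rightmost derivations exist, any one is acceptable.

S ⇒ Y x ⇒ X x ⇒ y x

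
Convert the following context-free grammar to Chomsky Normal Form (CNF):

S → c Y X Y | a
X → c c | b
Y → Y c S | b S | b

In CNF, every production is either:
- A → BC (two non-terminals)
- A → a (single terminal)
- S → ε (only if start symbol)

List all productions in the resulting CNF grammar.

TC → c; S → a; X → b; TB → b; Y → b; S → TC X0; X0 → Y X1; X1 → X Y; X → TC TC; Y → Y X2; X2 → TC S; Y → TB S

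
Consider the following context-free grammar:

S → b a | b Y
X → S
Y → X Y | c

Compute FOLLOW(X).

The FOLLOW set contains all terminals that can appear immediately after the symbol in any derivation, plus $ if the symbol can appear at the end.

We compute FOLLOW(X) using the standard algorithm.
FOLLOW(S) starts with {$}.
FIRST(S) = {b}
FIRST(X) = {b}
FIRST(Y) = {b, c}
FOLLOW(S) = {$, b, c}
FOLLOW(X) = {b, c}
FOLLOW(Y) = {$, b, c}
Therefore, FOLLOW(X) = {b, c}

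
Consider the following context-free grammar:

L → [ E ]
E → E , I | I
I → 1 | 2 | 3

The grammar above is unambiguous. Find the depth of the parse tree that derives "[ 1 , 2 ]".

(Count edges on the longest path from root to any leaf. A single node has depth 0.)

4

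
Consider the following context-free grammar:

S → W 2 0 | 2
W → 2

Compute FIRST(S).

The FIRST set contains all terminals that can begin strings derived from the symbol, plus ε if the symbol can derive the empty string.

We compute FIRST(S) using the standard algorithm.
FIRST(S) = {2}
FIRST(W) = {2}
Therefore, FIRST(S) = {2}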